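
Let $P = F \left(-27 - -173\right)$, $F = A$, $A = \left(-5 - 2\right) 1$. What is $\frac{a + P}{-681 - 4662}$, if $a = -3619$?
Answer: $\frac{119}{137} \approx 0.86861$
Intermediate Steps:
$A = -7$ ($A = \left(-7\right) 1 = -7$)
$F = -7$
$P = -1022$ ($P = - 7 \left(-27 - -173\right) = - 7 \left(-27 + 173\right) = \left(-7\right) 146 = -1022$)
$\frac{a + P}{-681 - 4662} = \frac{-3619 - 1022}{-681 - 4662} = - \frac{4641}{-5343} = \left(-4641\right) \left(- \frac{1}{5343}\right) = \frac{119}{137}$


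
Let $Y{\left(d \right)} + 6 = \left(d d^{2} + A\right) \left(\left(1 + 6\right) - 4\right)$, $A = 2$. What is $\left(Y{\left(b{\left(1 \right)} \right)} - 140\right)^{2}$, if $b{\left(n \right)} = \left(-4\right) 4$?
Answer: $154455184$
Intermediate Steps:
$b{\left(n \right)} = -16$
$Y{\left(d \right)} = 3 d^{3}$ ($Y{\left(d \right)} = -6 + \left(d d^{2} + 2\right) \left(\left(1 + 6\right) - 4\right) = -6 + \left(d^{3} + 2\right) \left(7 - 4\right) = -6 + \left(2 + d^{3}\right) 3 = -6 + \left(6 + 3 d^{3}\right) = 3 d^{3}$)
$\left(Y{\left(b{\left(1 \right)} \right)} - 140\right)^{2} = \left(3 \left(-16\right)^{3} - 140\right)^{2} = \left(3 \left(-4096\right) - 140\right)^{2} = \left(-12288 - 140\right)^{2} = \left(-12428\right)^{2} = 154455184$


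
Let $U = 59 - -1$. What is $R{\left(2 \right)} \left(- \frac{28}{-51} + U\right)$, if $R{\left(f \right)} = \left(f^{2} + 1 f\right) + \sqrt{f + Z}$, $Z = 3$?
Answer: $\frac{6176}{17} + \frac{3088 \sqrt{5}}{51} \approx 498.69$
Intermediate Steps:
$R{\left(f \right)} = f + f^{2} + \sqrt{3 + f}$ ($R{\left(f \right)} = \left(f^{2} + 1 f\right) + \sqrt{f + 3} = \left(f^{2} + f\right) + \sqrt{3 + f} = \left(f + f^{2}\right) + \sqrt{3 + f} = f + f^{2} + \sqrt{3 + f}$)
$U = 60$ ($U = 59 + 1 = 60$)
$R{\left(2 \right)} \left(- \frac{28}{-51} + U\right) = \left(2 + 2^{2} + \sqrt{3 + 2}\right) \left(- \frac{28}{-51} + 60\right) = \left(2 + 4 + \sqrt{5}\right) \left(\left(-28\right) \left(- \frac{1}{51}\right) + 60\right) = \left(6 + \sqrt{5}\right) \left(\frac{28}{51} + 60\right) = \left(6 + \sqrt{5}\right) \frac{3088}{51} = \frac{6176}{17} + \frac{3088 \sqrt{5}}{51}$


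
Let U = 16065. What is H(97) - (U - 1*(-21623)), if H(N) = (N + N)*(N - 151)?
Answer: -48164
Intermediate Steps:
H(N) = 2*N*(-151 + N) (H(N) = (2*N)*(-151 + N) = 2*N*(-151 + N))
H(97) - (U - 1*(-21623)) = 2*97*(-151 + 97) - (16065 - 1*(-21623)) = 2*97*(-54) - (16065 + 21623) = -10476 - 1*37688 = -10476 - 37688 = -48164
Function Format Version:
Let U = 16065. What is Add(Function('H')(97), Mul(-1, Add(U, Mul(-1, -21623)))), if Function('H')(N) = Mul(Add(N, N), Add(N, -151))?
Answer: -48164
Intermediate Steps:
Function('H')(N) = Mul(2, N, Add(-151, N)) (Function('H')(N) = Mul(Mul(2, N), Add(-151, N)) = Mul(2, N, Add(-151, N)))
Add(Function('H')(97), Mul(-1, Add(U, Mul(-1, -21623)))) = Add(Mul(2, 97, Add(-151, 97)), Mul(-1, Add(16065, Mul(-1, -21623)))) = Add(Mul(2, 97, -54), Mul(-1, Add(16065, 21623))) = Add(-10476, Mul(-1, 37688)) = Add(-10476, -37688) = -48164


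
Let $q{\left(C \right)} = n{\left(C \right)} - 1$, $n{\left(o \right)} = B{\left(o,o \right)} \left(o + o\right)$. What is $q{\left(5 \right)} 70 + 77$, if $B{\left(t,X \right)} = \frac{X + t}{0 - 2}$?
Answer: $-3493$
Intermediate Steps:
$B{\left(t,X \right)} = - \frac{X}{2} - \frac{t}{2}$ ($B{\left(t,X \right)} = \frac{X + t}{-2} = \left(X + t\right) \left(- \frac{1}{2}\right) = - \frac{X}{2} - \frac{t}{2}$)
$n{\left(o \right)} = - 2 o^{2}$ ($n{\left(o \right)} = \left(- \frac{o}{2} - \frac{o}{2}\right) \left(o + o\right) = - o 2 o = - 2 o^{2}$)
$q{\left(C \right)} = -1 - 2 C^{2}$ ($q{\left(C \right)} = - 2 C^{2} - 1 = -1 - 2 C^{2}$)
$q{\left(5 \right)} 70 + 77 = \left(-1 - 2 \cdot 5^{2}\right) 70 + 77 = \left(-1 - 50\right) 70 + 77 = \left(-51\right) 70 + 77 = -3570 + 77 = -3493$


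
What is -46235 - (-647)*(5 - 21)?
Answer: -56587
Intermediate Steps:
-46235 - (-647)*(5 - 21) = -46235 - (-647)*(-16) = -46235 - 1*10352 = -46235 - 10352 = -56587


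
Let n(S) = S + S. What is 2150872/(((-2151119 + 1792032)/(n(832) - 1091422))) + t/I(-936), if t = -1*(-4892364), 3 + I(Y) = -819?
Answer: 4394871347458/673903 ≈ 6.5215e+6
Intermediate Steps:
I(Y) = -822 (I(Y) = -3 - 819 = -822)
n(S) = 2*S
t = 4892364
2150872/(((-2151119 + 1792032)/(n(832) - 1091422))) + t/I(-936) = 2150872/(((-2151119 + 1792032)/(2*832 - 1091422))) + 4892364/(-822) = 2150872/((-359087/(1664 - 1091422))) + 4892364*(-1/822) = 2150872/((-359087/(-1089758))) - 815394/137 = 2150872/((-359087*(-1/1089758))) - 815394/137 = 2150872/(359087/1089758) - 815394/137 = 2150872*(1089758/359087) - 815394/137 = 32108629712/4919 - 815394/137 = 4394871347458/673903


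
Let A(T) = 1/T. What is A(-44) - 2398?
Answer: -105513/44 ≈ -2398.0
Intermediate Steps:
A(-44) - 2398 = 1/(-44) - 2398 = -1/44 - 2398 = -105513/44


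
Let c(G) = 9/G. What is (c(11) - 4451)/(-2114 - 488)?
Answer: 24476/14311 ≈ 1.7103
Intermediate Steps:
(c(11) - 4451)/(-2114 - 488) = (9/11 - 4451)/(-2114 - 488) = (9*(1/11) - 4451)/(-2602) = (9/11 - 4451)*(-1/2602) = -48952/11*(-1/2602) = 24476/14311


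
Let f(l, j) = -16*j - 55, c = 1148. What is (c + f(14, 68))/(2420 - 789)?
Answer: 5/1631 ≈ 0.0030656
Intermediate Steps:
f(l, j) = -55 - 16*j
(c + f(14, 68))/(2420 - 789) = (1148 + (-55 - 16*68))/(2420 - 789) = (1148 + (-55 - 1088))/1631 = (1148 - 1143)*(1/1631) = 5*(1/1631) = 5/1631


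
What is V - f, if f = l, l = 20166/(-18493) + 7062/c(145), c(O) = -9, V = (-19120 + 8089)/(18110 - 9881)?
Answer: 119371657577/152178897 ≈ 784.42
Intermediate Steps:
V = -3677/2743 (V = -11031/8229 = -11031*1/8229 = -3677/2743 ≈ -1.3405)
l = -43593020/55479 (l = 20166/(-18493) + 7062/(-9) = 20166*(-1/18493) + 7062*(-⅑) = -20166/18493 - 2354/3 = -43593020/55479 ≈ -785.76)
f = -43593020/55479 ≈ -785.76
V - f = -3677/2743 - 1*(-43593020/55479) = -3677/2743 + 43593020/55479 = 119371657577/152178897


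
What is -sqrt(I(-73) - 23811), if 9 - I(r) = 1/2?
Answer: -I*sqrt(95210)/2 ≈ -154.28*I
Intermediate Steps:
I(r) = 17/2 (I(r) = 9 - 1/2 = 17/2)
-sqrt(I(-73) - 23811) = -sqrt(17/2 - 23811) = -sqrt(-47605/2) = -I*sqrt(95210)/2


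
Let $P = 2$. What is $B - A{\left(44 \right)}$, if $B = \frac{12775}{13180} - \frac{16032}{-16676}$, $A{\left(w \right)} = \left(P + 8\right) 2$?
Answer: $- \frac{198572797}{10989484} \approx -18.069$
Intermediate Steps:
$A{\left(w \right)} = 20$ ($A{\left(w \right)} = \left(2 + 8\right) 2 = 10 \cdot 2 = 20$)
$B = \frac{21216883}{10989484}$ ($B = 12775 \cdot \frac{1}{13180} - - \frac{4008}{4169} = \frac{2555}{2636} + \frac{4008}{4169} = \frac{21216883}{10989484} \approx 1.9307$)
$B - A{\left(44 \right)} = \frac{21216883}{10989484} - 20 = - \frac{198572797}{10989484}$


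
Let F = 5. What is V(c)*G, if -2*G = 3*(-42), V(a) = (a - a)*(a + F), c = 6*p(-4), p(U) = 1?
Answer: 0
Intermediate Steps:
c = 6 (c = 6*1 = 6)
V(a) = 0 (V(a) = (a - a)*(a + 5) = 0*(5 + a) = 0)
G = 63 (G = -3*(-42)/2 = -1/2*(-126) = 63)
V(c)*G = 0*63 = 0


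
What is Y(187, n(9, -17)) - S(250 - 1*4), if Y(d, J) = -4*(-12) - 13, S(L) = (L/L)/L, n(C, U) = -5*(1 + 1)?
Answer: 8609/246 ≈ 34.996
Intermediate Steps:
n(C, U) = -10 (n(C, U) = -5*2 = -10)
S(L) = 1/L
Y(d, J) = 35 (Y(d, J) = 48 - 13 = 35)
Y(187, n(9, -17)) - S(250 - 1*4) = 35 - 1/(250 - 1*4) = 35 - 1/(250 - 4) = 35 - 1/246 = 8609/246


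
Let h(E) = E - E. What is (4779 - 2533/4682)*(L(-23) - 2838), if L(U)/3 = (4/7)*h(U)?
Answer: -31746925155/2341 ≈ -1.3561e+7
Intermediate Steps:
h(E) = 0
L(U) = 0 (L(U) = 3*((4/7)*0) = 3*0 = 0)
(4779 - 2533/4682)*(L(-23) - 2838) = (4779 - 2533/4682)*(0 - 2838) = (4779 - 2533*1/4682)*(-2838) = (4779 - 2533/4682)*(-2838) = (22372745/4682)*(-2838) = -31746925155/2341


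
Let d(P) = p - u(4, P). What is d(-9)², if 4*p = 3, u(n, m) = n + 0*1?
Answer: 169/16 ≈ 10.563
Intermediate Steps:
u(n, m) = n (u(n, m) = n + 0 = n)
p = ¾ (p = (¼)*3 = ¾ ≈ 0.75000)
d(P) = -13/4 (d(P) = ¾ - 1*4 = ¾ - 4 = -13/4)
d(-9)² = (-13/4)² = 169/16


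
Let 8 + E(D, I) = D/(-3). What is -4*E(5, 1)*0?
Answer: 0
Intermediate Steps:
E(D, I) = -8 - D/3 (E(D, I) = -8 + D/(-3) = -8 + D*(-⅓) = -8 - D/3)
-4*E(5, 1)*0 = -4*(-8 - ⅓*5)*0 = -4*(-8 - 5/3)*0 = -4*(-29/3)*0 = (116/3)*0 = 0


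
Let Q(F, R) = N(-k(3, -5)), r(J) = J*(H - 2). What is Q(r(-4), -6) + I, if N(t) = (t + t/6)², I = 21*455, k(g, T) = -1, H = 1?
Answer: 344029/36 ≈ 9556.4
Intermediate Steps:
I = 9555
r(J) = -J (r(J) = J*(1 - 2) = J*(-1) = -J)
N(t) = 49*t²/36 (N(t) = (t + t*(⅙))² = (t + t/6)² = (7*t/6)² = 49*t²/36)
Q(F, R) = 49/36 (Q(F, R) = 49*(-1*(-1))²/36 = (49/36)*1² = (49/36)*1 = 49/36)
Q(r(-4), -6) + I = 49/36 + 9555 = 344029/36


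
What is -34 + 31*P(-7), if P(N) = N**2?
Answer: 1485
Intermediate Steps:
-34 + 31*P(-7) = -34 + 31*(-7)**2 = -34 + 31*49 = -34 + 1519 = 1485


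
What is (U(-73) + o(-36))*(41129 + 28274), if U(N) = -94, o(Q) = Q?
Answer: -9022390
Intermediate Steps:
(U(-73) + o(-36))*(41129 + 28274) = (-94 - 36)*(41129 + 28274) = -130*69403 = -9022390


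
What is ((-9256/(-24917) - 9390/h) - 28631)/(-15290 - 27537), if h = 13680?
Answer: 325313352197/486606883704 ≈ 0.66853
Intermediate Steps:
((-9256/(-24917) - 9390/h) - 28631)/(-15290 - 27537) = ((-9256/(-24917) - 9390/13680) - 28631)/(-15290 - 27537) = ((-9256*(-1/24917) - 9390*1/13680) - 28631)/(-42827) = ((9256/24917 - 313/456) - 28631)*(-1/42827) = (-3578285/11362152 - 28631)*(-1/42827) = -325313352197/11362152*(-1/42827) = 325313352197/486606883704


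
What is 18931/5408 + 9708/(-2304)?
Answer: -23135/32448 ≈ -0.71299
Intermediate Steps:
18931/5408 + 9708/(-2304) = 18931*(1/5408) + 9708*(-1/2304) = 18931/5408 - 809/192 = -23135/32448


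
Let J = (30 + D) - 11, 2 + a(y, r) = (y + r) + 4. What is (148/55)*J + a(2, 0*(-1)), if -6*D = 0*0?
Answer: 3032/55 ≈ 55.127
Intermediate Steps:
D = 0 (D = -0*0 = -⅙*0 = 0)
a(y, r) = 2 + r + y (a(y, r) = -2 + ((y + r) + 4) = -2 + ((r + y) + 4) = -2 + (4 + r + y) = 2 + r + y)
J = 19 (J = (30 + 0) - 11 = 30 - 11 = 19)
(148/55)*J + a(2, 0*(-1)) = (148/55)*19 + (2 + 0*(-1) + 2) = (148*(1/55))*19 + (2 + 0 + 2) = (148/55)*19 + 4 = 2812/55 + 4 = 3032/55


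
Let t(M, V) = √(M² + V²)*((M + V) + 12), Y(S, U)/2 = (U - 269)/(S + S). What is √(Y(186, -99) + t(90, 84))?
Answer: 2*√(-4278 + 2413071*√421)/93 ≈ 151.32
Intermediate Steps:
Y(S, U) = (-269 + U)/S (Y(S, U) = 2*((U - 269)/(S + S)) = 2*((-269 + U)/((2*S))) = 2*((-269 + U)*(1/(2*S))) = 2*((-269 + U)/(2*S)) = (-269 + U)/S)
t(M, V) = √(M² + V²)*(12 + M + V)
√(Y(186, -99) + t(90, 84)) = √((-269 - 99)/186 + √(90² + 84²)*(12 + 90 + 84)) = √((1/186)*(-368) + √(8100 + 7056)*186) = √(-184/93 + √15156*186) = √(-184/93 + (6*√421)*186) = √(-184/93 + 1116*√421)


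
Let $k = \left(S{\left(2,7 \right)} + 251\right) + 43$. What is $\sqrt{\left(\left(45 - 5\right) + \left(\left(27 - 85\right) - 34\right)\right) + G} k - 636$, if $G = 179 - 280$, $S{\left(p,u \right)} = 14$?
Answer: $-636 + 924 i \sqrt{17} \approx -636.0 + 3809.8 i$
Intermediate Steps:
$G = -101$ ($G = 179 - 280 = -101$)
$k = 308$ ($k = \left(14 + 251\right) + 43 = 265 + 43 = 308$)
$\sqrt{\left(\left(45 - 5\right) + \left(\left(27 - 85\right) - 34\right)\right) + G} k - 636 = \sqrt{\left(\left(45 - 5\right) + \left(\left(27 - 85\right) - 34\right)\right) - 101} \cdot 308 - 636 = \sqrt{\left(40 - 92\right) - 101} \cdot 308 - 636 = \sqrt{-52 - 101} \cdot 308 - 636 = \sqrt{-153} \cdot 308 - 636 = 3 i \sqrt{17} \cdot 308 - 636 = 924 i \sqrt{17} - 636 = -636 + 924 i \sqrt{17}$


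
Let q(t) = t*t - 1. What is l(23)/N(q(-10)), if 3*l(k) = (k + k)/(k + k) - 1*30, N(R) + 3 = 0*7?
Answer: 29/9 ≈ 3.2222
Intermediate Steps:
q(t) = -1 + t² (q(t) = t² - 1 = -1 + t²)
N(R) = -3 (N(R) = -3 + 0*7 = -3 + 0 = -3)
l(k) = -29/3 (l(k) = ((k + k)/(k + k) - 1*30)/3 = ((2*k)/((2*k)) - 30)/3 = ((2*k)*(1/(2*k)) - 30)/3 = (1 - 30)/3 = (⅓)*(-29) = -29/3)
l(23)/N(q(-10)) = -29/3/(-3) = -29/3*(-⅓) = 29/9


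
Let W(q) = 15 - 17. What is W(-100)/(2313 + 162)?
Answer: -2/2475 ≈ -0.00080808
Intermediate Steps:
W(q) = -2
W(-100)/(2313 + 162) = -2/(2313 + 162) = -2/2475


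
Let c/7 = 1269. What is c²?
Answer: 78907689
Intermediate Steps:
c = 8883 (c = 7*1269 = 8883)
c² = 8883² = 78907689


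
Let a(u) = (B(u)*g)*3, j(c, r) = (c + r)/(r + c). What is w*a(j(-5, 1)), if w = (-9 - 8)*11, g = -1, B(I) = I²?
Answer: 561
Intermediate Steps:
j(c, r) = 1 (j(c, r) = (c + r)/(c + r) = 1)
w = -187 (w = -17*11 = -187)
a(u) = -3*u² (a(u) = (u²*(-1))*3 = -u²*3 = -3*u²)
w*a(j(-5, 1)) = -(-561)*1² = -(-561) = -187*(-3) = 561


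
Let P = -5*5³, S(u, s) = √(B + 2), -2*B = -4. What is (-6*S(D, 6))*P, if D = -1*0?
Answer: 7500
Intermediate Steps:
B = 2 (B = -½*(-4) = 2)
D = 0
S(u, s) = 2 (S(u, s) = √(2 + 2) = √4 = 2)
P = -625 (P = -5*125 = -625)
(-6*S(D, 6))*P = -6*2*(-625) = -12*(-625) = 7500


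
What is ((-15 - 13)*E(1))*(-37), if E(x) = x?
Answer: 1036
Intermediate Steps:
((-15 - 13)*E(1))*(-37) = ((-15 - 13)*1)*(-37) = -28*1*(-37) = -28*(-37) = 1036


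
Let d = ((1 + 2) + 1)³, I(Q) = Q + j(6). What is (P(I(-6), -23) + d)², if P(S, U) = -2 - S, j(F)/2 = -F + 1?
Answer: 6084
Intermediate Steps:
j(F) = 2 - 2*F (j(F) = 2*(-F + 1) = 2*(1 - F) = 2 - 2*F)
I(Q) = -10 + Q (I(Q) = Q + (2 - 2*6) = Q + (2 - 12) = Q - 10 = -10 + Q)
d = 64 (d = (3 + 1)³ = 4³ = 64)
(P(I(-6), -23) + d)² = ((-2 - (-10 - 6)) + 64)² = ((-2 - 1*(-16)) + 64)² = ((-2 + 16) + 64)² = (14 + 64)² = 78² = 6084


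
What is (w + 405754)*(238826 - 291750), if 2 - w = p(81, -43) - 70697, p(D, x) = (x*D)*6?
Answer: -26321804324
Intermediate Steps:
p(D, x) = 6*D*x (p(D, x) = (D*x)*6 = 6*D*x)
w = 91597 (w = 2 - (6*81*(-43) - 70697) = 2 - (-20898 - 70697) = 2 - 1*(-91595) = 2 + 91595 = 91597)
(w + 405754)*(238826 - 291750) = (91597 + 405754)*(238826 - 291750) = 497351*(-52924) = -26321804324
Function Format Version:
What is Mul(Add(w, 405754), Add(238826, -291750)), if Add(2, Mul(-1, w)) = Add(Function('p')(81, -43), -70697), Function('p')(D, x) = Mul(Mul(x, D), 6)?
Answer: -26321804324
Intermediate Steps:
Function('p')(D, x) = Mul(6, D, x) (Function('p')(D, x) = Mul(Mul(D, x), 6) = Mul(6, D, x))
w = 91597 (w = Add(2, Mul(-1, Add(Mul(6, 81, -43), -70697))) = Add(2, Mul(-1, Add(-20898, -70697))) = Add(2, Mul(-1, -91595)) = Add(2, 91595) = 91597)
Mul(Add(w, 405754), Add(238826, -291750)) = Mul(Add(91597, 405754), Add(238826, -291750)) = Mul(497351, -52924) = -26321804324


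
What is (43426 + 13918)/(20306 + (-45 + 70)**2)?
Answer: 57344/20931 ≈ 2.7397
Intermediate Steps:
(43426 + 13918)/(20306 + (-45 + 70)**2) = 57344/(20306 + 25**2) = 57344/(20306 + 625) = 57344/20931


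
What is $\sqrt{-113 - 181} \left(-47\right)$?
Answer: $- 329 i \sqrt{6} \approx - 805.88 i$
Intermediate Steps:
$\sqrt{-113 - 181} \left(-47\right) = \sqrt{-294} \left(-47\right) = 7 i \sqrt{6} \left(-47\right) = - 329 i \sqrt{6}$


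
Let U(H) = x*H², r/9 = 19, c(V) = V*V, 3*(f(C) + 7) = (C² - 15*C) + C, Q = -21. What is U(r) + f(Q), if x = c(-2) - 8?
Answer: -116726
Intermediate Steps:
f(C) = -7 - 14*C/3 + C²/3 (f(C) = -7 + ((C² - 15*C) + C)/3 = -7 + (C² - 14*C)/3 = -7 + (-14*C/3 + C²/3) = -7 - 14*C/3 + C²/3)
c(V) = V²
r = 171 (r = 9*19 = 171)
x = -4 (x = (-2)² - 8 = 4 - 8 = -4)
U(H) = -4*H²
U(r) + f(Q) = -4*171² + (-7 - 14/3*(-21) + (⅓)*(-21)²) = -4*29241 + (-7 + 98 + (⅓)*441) = -116964 + (-7 + 98 + 147) = -116964 + 238 = -116726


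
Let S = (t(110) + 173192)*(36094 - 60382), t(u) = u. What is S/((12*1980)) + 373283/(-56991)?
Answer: -151447631569/854865 ≈ -1.7716e+5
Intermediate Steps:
S = -4209158976 (S = (110 + 173192)*(36094 - 60382) = 173302*(-24288) = -4209158976)
S/((12*1980)) + 373283/(-56991) = -4209158976/(12*1980) + 373283/(-56991) = -4209158976/23760 + 373283*(-1/56991) = -4209158976*1/23760 - 373283/56991 = -7971892/45 - 373283/56991 = -151447631569/854865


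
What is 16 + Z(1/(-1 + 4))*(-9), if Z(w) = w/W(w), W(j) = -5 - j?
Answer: 265/16 ≈ 16.563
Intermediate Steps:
Z(w) = w/(-5 - w)
16 + Z(1/(-1 + 4))*(-9) = 16 - 1/((-1 + 4)*(5 + 1/(-1 + 4)))*(-9) = 16 - 1/(3*(5 + 1/3))*(-9) = 16 - 1*⅓/(5 + ⅓)*(-9) = 16 - 1*⅓/16/3*(-9) = 16 - 1*⅓*3/16*(-9) = 16 - 1/16*(-9) = 16 + 9/16 = 265/16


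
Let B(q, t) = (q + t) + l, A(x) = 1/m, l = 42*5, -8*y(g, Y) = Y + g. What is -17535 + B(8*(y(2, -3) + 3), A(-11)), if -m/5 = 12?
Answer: -1038001/60 ≈ -17300.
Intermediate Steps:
y(g, Y) = -Y/8 - g/8 (y(g, Y) = -(Y + g)/8 = -Y/8 - g/8)
m = -60 (m = -5*12 = -60)
l = 210
A(x) = -1/60 (A(x) = 1/(-60) = -1/60)
B(q, t) = 210 + q + t (B(q, t) = (q + t) + 210 = 210 + q + t)
-17535 + B(8*(y(2, -3) + 3), A(-11)) = -17535 + (210 + 8*((-1/8*(-3) - 1/8*2) + 3) - 1/60) = -17535 + (210 + 8*((3/8 - 1/4) + 3) - 1/60) = -17535 + (210 + 8*(1/8 + 3) - 1/60) = -17535 + (210 + 8*(25/8) - 1/60) = -17535 + (210 + 25 - 1/60) = -17535 + 14099/60 = -1038001/60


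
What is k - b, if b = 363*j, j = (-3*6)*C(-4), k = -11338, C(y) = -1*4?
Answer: -37474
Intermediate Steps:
C(y) = -4
j = 72 (j = -3*6*(-4) = -18*(-4) = 72)
b = 26136 (b = 363*72 = 26136)
k - b = -11338 - 1*26136 = -11338 - 26136 = -37474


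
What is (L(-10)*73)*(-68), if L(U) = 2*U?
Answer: 99280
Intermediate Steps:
(L(-10)*73)*(-68) = ((2*(-10))*73)*(-68) = -20*73*(-68) = -1460*(-68) = 99280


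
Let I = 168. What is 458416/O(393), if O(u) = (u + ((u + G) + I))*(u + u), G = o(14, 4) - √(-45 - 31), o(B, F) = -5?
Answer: 217518392/353966061 + 458416*I*√19/353966061 ≈ 0.61452 + 0.0056451*I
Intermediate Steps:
G = -5 - 2*I*√19 (G = -5 - √(-45 - 31) = -5 - √(-76) = -5 - 2*I*√19 ≈ -5.0 - 8.7178*I)
O(u) = 2*u*(163 + 2*u - 2*I*√19) (O(u) = (u + ((u + (-5 - 2*I*√19)) + 168))*(u + u) = (u + ((-5 + u - 2*I*√19) + 168))*(2*u) = (u + (163 + u - 2*I*√19))*(2*u) = (163 + 2*u - 2*I*√19)*(2*u) = 2*u*(163 + 2*u - 2*I*√19))
458416/O(393) = 458416/((2*393*(163 + 2*393 - 2*I*√19))) = 458416/((2*393*(163 + 786 - 2*I*√19))) = 458416/((2*393*(949 - 2*I*√19))) = 458416/(745914 - 1572*I*√19)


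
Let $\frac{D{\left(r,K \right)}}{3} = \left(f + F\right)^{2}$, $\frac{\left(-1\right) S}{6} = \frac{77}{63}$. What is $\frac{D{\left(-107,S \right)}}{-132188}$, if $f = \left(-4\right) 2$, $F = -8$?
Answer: $- \frac{192}{33047} \approx -0.0058099$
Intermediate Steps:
$f = -8$
$S = - \frac{22}{3}$ ($S = - 6 \cdot \frac{77}{63} = - 6 \cdot 77 \cdot \frac{1}{63} = \left(-6\right) \frac{11}{9} = - \frac{22}{3} \approx -7.3333$)
$D{\left(r,K \right)} = 768$ ($D{\left(r,K \right)} = 3 \left(-8 - 8\right)^{2} = 3 \left(-16\right)^{2} = 3 \cdot 256 = 768$)
$\frac{D{\left(-107,S \right)}}{-132188} = \frac{768}{-132188} = 768 \left(- \frac{1}{132188}\right) = - \frac{192}{33047}$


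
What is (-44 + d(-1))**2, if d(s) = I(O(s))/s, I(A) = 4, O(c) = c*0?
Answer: 2304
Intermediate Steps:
O(c) = 0
d(s) = 4/s
(-44 + d(-1))**2 = (-44 + 4/(-1))**2 = (-44 + 4*(-1))**2 = (-44 - 4)**2 = (-48)**2 = 2304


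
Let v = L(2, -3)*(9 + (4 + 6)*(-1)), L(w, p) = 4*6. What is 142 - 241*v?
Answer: 5926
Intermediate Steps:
L(w, p) = 24
v = -24 (v = 24*(9 + (4 + 6)*(-1)) = 24*(9 + 10*(-1)) = 24*(9 - 10) = 24*(-1) = -24)
142 - 241*v = 142 - 241*(-24) = 142 + 5784 = 5926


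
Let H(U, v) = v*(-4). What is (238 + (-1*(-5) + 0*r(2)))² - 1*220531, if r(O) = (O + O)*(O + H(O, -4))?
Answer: -161482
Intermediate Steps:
H(U, v) = -4*v
r(O) = 2*O*(16 + O) (r(O) = (O + O)*(O - 4*(-4)) = (2*O)*(O + 16) = (2*O)*(16 + O) = 2*O*(16 + O))
(238 + (-1*(-5) + 0*r(2)))² - 1*220531 = (238 + (-1*(-5) + 0*(2*2*(16 + 2))))² - 1*220531 = (238 + (5 + 0*(2*2*18)))² - 220531 = (238 + (5 + 0*72))² - 220531 = (238 + (5 + 0))² - 220531 = (238 + 5)² - 220531 = 243² - 220531 = 59049 - 220531 = -161482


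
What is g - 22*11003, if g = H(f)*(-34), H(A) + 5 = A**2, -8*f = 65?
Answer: -7812497/32 ≈ -2.4414e+5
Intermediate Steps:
f = -65/8 (f = -1/8*65 = -65/8 ≈ -8.1250)
H(A) = -5 + A**2
g = -66385/32 (g = (-5 + (-65/8)**2)*(-34) = (-5 + 4225/64)*(-34) = (3905/64)*(-34) = -66385/32 ≈ -2074.5)
g - 22*11003 = -66385/32 - 22*11003 = -66385/32 - 242066 = -7812497/32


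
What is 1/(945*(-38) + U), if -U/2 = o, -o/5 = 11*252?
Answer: -1/8190 ≈ -0.00012210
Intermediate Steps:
o = -13860 (o = -55*252 = -5*2772 = -13860)
U = 27720 (U = -2*(-13860) = 27720)
1/(945*(-38) + U) = 1/(945*(-38) + 27720) = 1/(-35910 + 27720) = 1/(-8190) = -1/8190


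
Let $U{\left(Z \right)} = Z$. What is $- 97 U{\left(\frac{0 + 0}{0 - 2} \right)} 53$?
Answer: $0$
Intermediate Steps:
$- 97 U{\left(\frac{0 + 0}{0 - 2} \right)} 53 = - 97 \frac{0 + 0}{0 - 2} \cdot 53 = - 97 \frac{0}{-2} \cdot 53 = - 97 \cdot 0 \left(- \frac{1}{2}\right) 53 = \left(-97\right) 0 \cdot 53 = 0 \cdot 53 = 0$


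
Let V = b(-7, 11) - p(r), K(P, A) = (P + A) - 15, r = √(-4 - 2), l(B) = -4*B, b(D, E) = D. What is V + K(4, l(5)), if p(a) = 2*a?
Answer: -38 - 2*I*√6 ≈ -38.0 - 4.899*I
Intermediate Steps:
r = I*√6 (r = √(-6) = I*√6 ≈ 2.4495*I)
K(P, A) = -15 + A + P (K(P, A) = (A + P) - 15 = -15 + A + P)
V = -7 - 2*I*√6 ≈ -7.0 - 4.899*I
V + K(4, l(5)) = (-7 - 2*I*√6) + (-15 - 4*5 + 4) = (-7 - 2*I*√6) + (-15 - 20 + 4) = (-7 - 2*I*√6) - 31 = -38 - 2*I*√6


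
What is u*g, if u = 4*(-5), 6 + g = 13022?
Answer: -260320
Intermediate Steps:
g = 13016 (g = -6 + 13022 = 13016)
u = -20
u*g = -20*13016 = -260320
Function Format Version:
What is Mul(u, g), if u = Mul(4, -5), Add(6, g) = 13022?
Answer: -260320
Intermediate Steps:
g = 13016 (g = Add(-6, 13022) = 13016)
u = -20
Mul(u, g) = Mul(-20, 13016) = -260320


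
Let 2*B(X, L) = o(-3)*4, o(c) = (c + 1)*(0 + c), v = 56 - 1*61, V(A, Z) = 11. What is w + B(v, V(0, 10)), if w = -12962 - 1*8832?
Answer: -21782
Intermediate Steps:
v = -5 (v = 56 - 61 = -5)
o(c) = c*(1 + c) (o(c) = (1 + c)*c = c*(1 + c))
B(X, L) = 12 (B(X, L) = (-3*(1 - 3)*4)/2 = (-3*(-2)*4)/2 = (6*4)/2 = (½)*24 = 12)
w = -21794 (w = -12962 - 8832 = -21794)
w + B(v, V(0, 10)) = -21794 + 12 = -21782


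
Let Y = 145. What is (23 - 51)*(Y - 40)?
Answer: -2940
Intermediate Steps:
(23 - 51)*(Y - 40) = (23 - 51)*(145 - 40) = -28*105 = -2940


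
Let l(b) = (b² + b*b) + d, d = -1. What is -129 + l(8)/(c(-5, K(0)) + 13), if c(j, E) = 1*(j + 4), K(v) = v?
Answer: -1421/12 ≈ -118.42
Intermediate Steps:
c(j, E) = 4 + j (c(j, E) = 1*(4 + j) = 4 + j)
l(b) = -1 + 2*b² (l(b) = (b² + b*b) - 1 = (b² + b²) - 1 = 2*b² - 1 = -1 + 2*b²)
-129 + l(8)/(c(-5, K(0)) + 13) = -129 + (-1 + 2*8²)/((4 - 5) + 13) = -129 + (-1 + 2*64)/(-1 + 13) = -129 + (-1 + 128)/12 = -129 + (1/12)*127 = -129 + 127/12 = -1421/12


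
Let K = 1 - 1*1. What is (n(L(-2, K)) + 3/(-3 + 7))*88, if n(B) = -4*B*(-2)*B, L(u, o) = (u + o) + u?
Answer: 11330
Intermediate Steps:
K = 0 (K = 1 - 1 = 0)
L(u, o) = o + 2*u (L(u, o) = (o + u) + u = o + 2*u)
n(B) = 8*B² (n(B) = -4*(-2*B)*B = -(-8)*B² = 8*B²)
(n(L(-2, K)) + 3/(-3 + 7))*88 = (8*(0 + 2*(-2))² + 3/(-3 + 7))*88 = (8*(0 - 4)² + 3/4)*88 = (8*(-4)² + 3*(¼))*88 = (8*16 + ¾)*88 = (128 + ¾)*88 = (515/4)*88 = 11330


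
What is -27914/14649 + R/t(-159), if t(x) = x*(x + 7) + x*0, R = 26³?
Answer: -914813/776397 ≈ -1.1783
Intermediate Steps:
R = 17576
t(x) = x*(7 + x) (t(x) = x*(7 + x) + 0 = x*(7 + x))
-27914/14649 + R/t(-159) = -27914/14649 + 17576/((-159*(7 - 159))) = -27914*1/14649 + 17576/((-159*(-152))) = -27914/14649 + 17576/24168 = -27914/14649 + 17576*(1/24168) = -27914/14649 + 2197/3021 = -914813/776397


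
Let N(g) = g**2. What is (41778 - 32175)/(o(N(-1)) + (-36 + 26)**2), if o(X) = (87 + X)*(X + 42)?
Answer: 9603/3884 ≈ 2.4725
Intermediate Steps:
o(X) = (42 + X)*(87 + X) (o(X) = (87 + X)*(42 + X) = (42 + X)*(87 + X))
(41778 - 32175)/(o(N(-1)) + (-36 + 26)**2) = (41778 - 32175)/((3654 + ((-1)**2)**2 + 129*(-1)**2) + (-36 + 26)**2) = 9603/((3654 + 1**2 + 129*1) + (-10)**2) = 9603/((3654 + 1 + 129) + 100) = 9603/(3784 + 100) = 9603/3884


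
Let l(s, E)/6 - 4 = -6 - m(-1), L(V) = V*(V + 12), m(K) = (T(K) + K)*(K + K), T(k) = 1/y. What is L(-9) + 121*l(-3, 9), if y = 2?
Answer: -2205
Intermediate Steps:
T(k) = ½ (T(k) = 1/2 = ½)
m(K) = 2*K*(½ + K) (m(K) = (½ + K)*(K + K) = (½ + K)*(2*K) = 2*K*(½ + K))
L(V) = V*(12 + V)
l(s, E) = -18 (l(s, E) = 24 + 6*(-6 - (-1)*(1 + 2*(-1))) = 24 + 6*(-6 - (-1)*(1 - 2)) = 24 + 6*(-6 - (-1)*(-1)) = 24 + 6*(-6 - 1*1) = 24 + 6*(-6 - 1) = 24 + 6*(-7) = 24 - 42 = -18)
L(-9) + 121*l(-3, 9) = -9*(12 - 9) + 121*(-18) = -9*3 - 2178 = -27 - 2178 = -2205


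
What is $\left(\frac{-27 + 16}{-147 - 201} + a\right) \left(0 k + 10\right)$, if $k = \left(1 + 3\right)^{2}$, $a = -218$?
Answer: $- \frac{379265}{174} \approx -2179.7$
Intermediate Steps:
$k = 16$ ($k = 4^{2} = 16$)
$\left(\frac{-27 + 16}{-147 - 201} + a\right) \left(0 k + 10\right) = \left(\frac{-27 + 16}{-147 - 201} - 218\right) \left(0 \cdot 16 + 10\right) = \left(- \frac{11}{-348} - 218\right) \left(0 + 10\right) = \left(\left(-11\right) \left(- \frac{1}{348}\right) - 218\right) 10 = \left(\frac{11}{348} - 218\right) 10 = \left(- \frac{75853}{348}\right) 10 = - \frac{379265}{174}$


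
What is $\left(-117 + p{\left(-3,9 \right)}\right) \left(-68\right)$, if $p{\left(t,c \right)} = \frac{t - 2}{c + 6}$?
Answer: $\frac{23936}{3} \approx 7978.7$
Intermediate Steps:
$p{\left(t,c \right)} = \frac{-2 + t}{6 + c}$
$\left(-117 + p{\left(-3,9 \right)}\right) \left(-68\right) = \left(-117 + \frac{-2 - 3}{6 + 9}\right) \left(-68\right) = \left(-117 + \frac{1}{15} \left(-5\right)\right) \left(-68\right) = \left(-117 - \frac{1}{3}\right) \left(-68\right) = \left(- \frac{352}{3}\right) \left(-68\right) = \frac{23936}{3}$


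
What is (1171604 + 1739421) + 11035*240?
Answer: 5559425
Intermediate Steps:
(1171604 + 1739421) + 11035*240 = 2911025 + 2648400 = 5559425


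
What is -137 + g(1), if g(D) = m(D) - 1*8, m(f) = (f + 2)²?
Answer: -136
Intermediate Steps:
m(f) = (2 + f)²
g(D) = -8 + (2 + D)² (g(D) = (2 + D)² - 1*8 = (2 + D)² - 8 = -8 + (2 + D)²)
-137 + g(1) = -137 + (-8 + (2 + 1)²) = -137 + (-8 + 3²) = -137 + (-8 + 9) = -137 + 1 = -136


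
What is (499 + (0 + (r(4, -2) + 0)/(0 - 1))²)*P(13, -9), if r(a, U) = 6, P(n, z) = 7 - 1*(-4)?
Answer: 5885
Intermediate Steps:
P(n, z) = 11 (P(n, z) = 7 + 4 = 11)
(499 + (0 + (r(4, -2) + 0)/(0 - 1))²)*P(13, -9) = (499 + (0 + (6 + 0)/(0 - 1))²)*11 = (499 + (0 + 6/(-1))²)*11 = (499 + (0 + 6*(-1))²)*11 = (499 + (0 - 6)²)*11 = (499 + (-6)²)*11 = (499 + 36)*11 = 535*11 = 5885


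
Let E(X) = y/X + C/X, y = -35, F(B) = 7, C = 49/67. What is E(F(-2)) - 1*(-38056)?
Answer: 2549424/67 ≈ 38051.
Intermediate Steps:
C = 49/67 (C = 49*(1/67) = 49/67 ≈ 0.73134)
E(X) = -2296/(67*X) (E(X) = -35/X + 49/(67*X) = -2296/(67*X))
E(F(-2)) - 1*(-38056) = -2296/67/7 - 1*(-38056) = -2296/67*⅐ + 38056 = -328/67 + 38056 = 2549424/67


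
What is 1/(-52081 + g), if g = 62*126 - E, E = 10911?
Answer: -1/55180 ≈ -1.8123e-5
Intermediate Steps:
g = -3099 (g = 62*126 - 1*10911 = 7812 - 10911 = -3099)
1/(-52081 + g) = 1/(-52081 - 3099) = 1/(-55180) = -1/55180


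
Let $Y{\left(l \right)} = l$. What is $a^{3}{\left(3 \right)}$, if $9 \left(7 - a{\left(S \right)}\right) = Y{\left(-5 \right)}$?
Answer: $\frac{314432}{729} \approx 431.32$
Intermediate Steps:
$a{\left(S \right)} = \frac{68}{9}$ ($a{\left(S \right)} = 7 - - \frac{5}{9} = 7 + \frac{5}{9} = \frac{68}{9}$)
$a^{3}{\left(3 \right)} = \left(\frac{68}{9}\right)^{3} = \frac{314432}{729}$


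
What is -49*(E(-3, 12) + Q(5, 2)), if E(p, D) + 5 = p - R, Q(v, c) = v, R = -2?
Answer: 49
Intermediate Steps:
E(p, D) = -3 + p (E(p, D) = -5 + (p - 1*(-2)) = -5 + (p + 2) = -5 + (2 + p) = -3 + p)
-49*(E(-3, 12) + Q(5, 2)) = -49*((-3 - 3) + 5) = -49*(-6 + 5) = -49*(-1) = 49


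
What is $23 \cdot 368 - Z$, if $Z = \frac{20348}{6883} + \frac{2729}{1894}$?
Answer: $\frac{110282783709}{13036402} \approx 8459.6$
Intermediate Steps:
$Z = \frac{57322819}{13036402}$ ($Z = 20348 \cdot \frac{1}{6883} + 2729 \cdot \frac{1}{1894} = \frac{20348}{6883} + \frac{2729}{1894} = \frac{57322819}{13036402} \approx 4.3971$)
$23 \cdot 368 - Z = 23 \cdot 368 - \frac{57322819}{13036402} = 8464 - \frac{57322819}{13036402} = \frac{110282783709}{13036402}$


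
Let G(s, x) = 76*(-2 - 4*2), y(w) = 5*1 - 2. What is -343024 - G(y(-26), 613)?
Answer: -342264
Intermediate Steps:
y(w) = 3 (y(w) = 5 - 2 = 3)
G(s, x) = -760 (G(s, x) = 76*(-2 - 8) = 76*(-10) = -760)
-343024 - G(y(-26), 613) = -343024 - 1*(-760) = -343024 + 760 = -342264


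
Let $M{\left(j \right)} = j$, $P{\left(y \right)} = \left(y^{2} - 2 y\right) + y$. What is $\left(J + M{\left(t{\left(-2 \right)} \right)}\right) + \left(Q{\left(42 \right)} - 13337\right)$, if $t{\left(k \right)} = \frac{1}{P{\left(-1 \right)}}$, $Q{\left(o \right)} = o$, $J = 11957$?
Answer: $- \frac{2675}{2} \approx -1337.5$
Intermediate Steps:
$P{\left(y \right)} = y^{2} - y$
$t{\left(k \right)} = \frac{1}{2}$ ($t{\left(k \right)} = \frac{1}{\left(-1\right) \left(-1 - 1\right)} = \frac{1}{\left(-1\right) \left(-2\right)} = \frac{1}{2}$)
$\left(J + M{\left(t{\left(-2 \right)} \right)}\right) + \left(Q{\left(42 \right)} - 13337\right) = \left(11957 + \frac{1}{2}\right) + \left(42 - 13337\right) = \frac{23915}{2} - 13295 = - \frac{2675}{2}$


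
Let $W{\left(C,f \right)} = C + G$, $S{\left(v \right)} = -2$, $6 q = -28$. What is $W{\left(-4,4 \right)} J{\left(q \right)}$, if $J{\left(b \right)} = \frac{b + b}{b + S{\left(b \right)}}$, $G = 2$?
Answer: $- \frac{14}{5} \approx -2.8$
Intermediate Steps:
$q = - \frac{14}{3}$ ($q = \frac{1}{6} \left(-28\right) = - \frac{14}{3} \approx -4.6667$)
$W{\left(C,f \right)} = 2 + C$ ($W{\left(C,f \right)} = C + 2 = 2 + C$)
$J{\left(b \right)} = \frac{2 b}{-2 + b}$ ($J{\left(b \right)} = \frac{b + b}{b - 2} = \frac{2 b}{-2 + b}$)
$W{\left(-4,4 \right)} J{\left(q \right)} = \left(2 - 4\right) 2 \left(- \frac{14}{3}\right) \frac{1}{-2 - \frac{14}{3}} = - 2 \cdot 2 \left(- \frac{14}{3}\right) \frac{1}{- \frac{20}{3}} = - 2 \cdot 2 \left(- \frac{14}{3}\right) \left(- \frac{3}{20}\right) = \left(-2\right) \frac{7}{5} = - \frac{14}{5}$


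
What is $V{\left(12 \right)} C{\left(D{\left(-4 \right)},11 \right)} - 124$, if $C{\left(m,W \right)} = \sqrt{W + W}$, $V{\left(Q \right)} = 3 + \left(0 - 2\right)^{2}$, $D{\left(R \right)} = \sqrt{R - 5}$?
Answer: $-124 + 7 \sqrt{22} \approx -91.167$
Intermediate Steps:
$D{\left(R \right)} = \sqrt{-5 + R}$
$V{\left(Q \right)} = 7$ ($V{\left(Q \right)} = 3 + \left(-2\right)^{2} = 3 + 4 = 7$)
$C{\left(m,W \right)} = \sqrt{2} \sqrt{W}$ ($C{\left(m,W \right)} = \sqrt{2 W} = \sqrt{2} \sqrt{W}$)
$V{\left(12 \right)} C{\left(D{\left(-4 \right)},11 \right)} - 124 = 7 \sqrt{2} \sqrt{11} - 124 = 7 \sqrt{22} - 124 = -124 + 7 \sqrt{22}$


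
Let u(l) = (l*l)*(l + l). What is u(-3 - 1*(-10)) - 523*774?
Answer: -404116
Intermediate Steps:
u(l) = 2*l³ (u(l) = l²*(2*l) = 2*l³)
u(-3 - 1*(-10)) - 523*774 = 2*(-3 - 1*(-10))³ - 523*774 = 2*(-3 + 10)³ - 404802 = 2*7³ - 404802 = 2*343 - 404802 = 686 - 404802 = -404116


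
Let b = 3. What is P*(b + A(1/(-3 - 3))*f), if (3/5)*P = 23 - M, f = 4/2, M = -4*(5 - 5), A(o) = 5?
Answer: 1495/3 ≈ 498.33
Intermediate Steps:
M = 0 (M = -4*0 = 0)
f = 2 (f = 4*(½) = 2)
P = 115/3 (P = 5*(23 - 1*0)/3 = 5*(23 + 0)/3 = (5/3)*23 = 115/3 ≈ 38.333)
P*(b + A(1/(-3 - 3))*f) = 115*(3 + 5*2)/3 = 115*(3 + 10)/3 = (115/3)*13 = 1495/3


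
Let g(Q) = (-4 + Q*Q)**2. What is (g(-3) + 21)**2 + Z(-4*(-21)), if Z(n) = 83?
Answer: 2199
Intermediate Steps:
g(Q) = (-4 + Q**2)**2
(g(-3) + 21)**2 + Z(-4*(-21)) = ((-4 + (-3)**2)**2 + 21)**2 + 83 = ((-4 + 9)**2 + 21)**2 + 83 = (5**2 + 21)**2 + 83 = (25 + 21)**2 + 83 = 46**2 + 83 = 2116 + 83 = 2199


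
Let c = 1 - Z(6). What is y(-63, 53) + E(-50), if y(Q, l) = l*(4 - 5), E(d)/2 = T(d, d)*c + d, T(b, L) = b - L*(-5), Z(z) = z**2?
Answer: 20847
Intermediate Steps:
T(b, L) = b + 5*L (T(b, L) = b - (-5)*L = b + 5*L)
c = -35 (c = 1 - 1*6**2 = 1 - 1*36 = 1 - 36 = -35)
E(d) = -418*d (E(d) = 2*((d + 5*d)*(-35) + d) = 2*((6*d)*(-35) + d) = 2*(-210*d + d) = 2*(-209*d) = -418*d)
y(Q, l) = -l (y(Q, l) = l*(-1) = -l)
y(-63, 53) + E(-50) = -1*53 - 418*(-50) = -53 + 20900 = 20847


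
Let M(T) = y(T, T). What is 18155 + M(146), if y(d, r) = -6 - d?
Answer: 18003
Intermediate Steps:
M(T) = -6 - T
18155 + M(146) = 18155 + (-6 - 1*146) = 18155 + (-6 - 146) = 18155 - 152 = 18003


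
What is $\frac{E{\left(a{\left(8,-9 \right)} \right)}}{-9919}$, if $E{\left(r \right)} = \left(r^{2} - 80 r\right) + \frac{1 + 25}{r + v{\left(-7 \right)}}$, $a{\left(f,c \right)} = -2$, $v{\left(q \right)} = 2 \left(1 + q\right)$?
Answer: $- \frac{1135}{69433} \approx -0.016347$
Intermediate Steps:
$v{\left(q \right)} = 2 + 2 q$
$E{\left(r \right)} = r^{2} - 80 r + \frac{26}{-12 + r}$ ($E{\left(r \right)} = \left(r^{2} - 80 r\right) + \frac{1 + 25}{r + \left(2 + 2 \left(-7\right)\right)} = \left(r^{2} - 80 r\right) + \frac{26}{r + \left(2 - 14\right)} = \left(r^{2} - 80 r\right) + \frac{26}{r - 12} = \left(r^{2} - 80 r\right) + \frac{26}{-12 + r} = r^{2} - 80 r + \frac{26}{-12 + r}$)
$\frac{E{\left(a{\left(8,-9 \right)} \right)}}{-9919} = \frac{\frac{1}{-12 - 2} \left(26 + \left(-2\right)^{3} - 92 \left(-2\right)^{2} + 960 \left(-2\right)\right)}{-9919} = \frac{26 - 8 - 368 - 1920}{-14} \left(- \frac{1}{9919}\right) = - \frac{26 - 8 - 368 - 1920}{14} \left(- \frac{1}{9919}\right) = \left(- \frac{1}{14}\right) \left(-2270\right) \left(- \frac{1}{9919}\right) = \frac{1135}{7} \left(- \frac{1}{9919}\right) = - \frac{1135}{69433}$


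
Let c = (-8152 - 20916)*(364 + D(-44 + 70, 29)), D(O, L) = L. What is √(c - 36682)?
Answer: I*√11460406 ≈ 3385.3*I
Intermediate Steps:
c = -11423724 (c = (-8152 - 20916)*(364 + 29) = -29068*393 = -11423724)
√(c - 36682) = √(-11423724 - 36682) = √(-11460406) = I*√11460406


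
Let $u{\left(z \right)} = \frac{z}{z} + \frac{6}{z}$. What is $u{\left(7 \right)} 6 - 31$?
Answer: $- \frac{139}{7} \approx -19.857$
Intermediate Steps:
$u{\left(z \right)} = 1 + \frac{6}{z}$
$u{\left(7 \right)} 6 - 31 = \frac{6 + 7}{7} \cdot 6 - 31 = \frac{1}{7} \cdot 13 \cdot 6 - 31 = \frac{13}{7} \cdot 6 - 31 = \frac{78}{7} - 31 = - \frac{139}{7}$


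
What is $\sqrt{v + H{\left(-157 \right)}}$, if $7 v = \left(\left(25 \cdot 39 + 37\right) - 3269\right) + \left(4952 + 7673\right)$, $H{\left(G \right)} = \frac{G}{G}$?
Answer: $\frac{5 \sqrt{2905}}{7} \approx 38.499$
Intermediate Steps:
$H{\left(G \right)} = 1$
$v = \frac{10368}{7}$ ($v = \frac{\left(\left(25 \cdot 39 + 37\right) - 3269\right) + \left(4952 + 7673\right)}{7} = \frac{\left(\left(975 + 37\right) - 3269\right) + 12625}{7} = \frac{\left(1012 - 3269\right) + 12625}{7} = \frac{-2257 + 12625}{7} = \frac{1}{7} \cdot 10368 = \frac{10368}{7} \approx 1481.1$)
$\sqrt{v + H{\left(-157 \right)}} = \sqrt{\frac{10368}{7} + 1} = \sqrt{\frac{10375}{7}} = \frac{5 \sqrt{2905}}{7}$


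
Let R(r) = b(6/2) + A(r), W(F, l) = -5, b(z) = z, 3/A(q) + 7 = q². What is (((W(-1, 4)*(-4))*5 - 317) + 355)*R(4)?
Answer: 460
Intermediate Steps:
A(q) = 3/(-7 + q²)
R(r) = 3 + 3/(-7 + r²) (R(r) = 6/2 + 3/(-7 + r²) = 6*(½) + 3/(-7 + r²) = 3 + 3/(-7 + r²))
(((W(-1, 4)*(-4))*5 - 317) + 355)*R(4) = ((-5*(-4)*5 - 317) + 355)*(3*(-6 + 4²)/(-7 + 4²)) = ((20*5 - 317) + 355)*(3*(-6 + 16)/(-7 + 16)) = ((100 - 317) + 355)*(3*10/9) = (-217 + 355)*(3*(⅑)*10) = 138*(10/3) = 460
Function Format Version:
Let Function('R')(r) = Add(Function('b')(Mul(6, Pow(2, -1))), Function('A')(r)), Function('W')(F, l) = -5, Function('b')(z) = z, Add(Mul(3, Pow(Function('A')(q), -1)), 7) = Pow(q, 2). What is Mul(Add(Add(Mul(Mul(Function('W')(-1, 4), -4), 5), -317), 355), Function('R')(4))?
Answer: 460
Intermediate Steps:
Function('A')(q) = Mul(3, Pow(Add(-7, Pow(q, 2)), -1))
Function('R')(r) = Add(3, Mul(3, Pow(Add(-7, Pow(r, 2)), -1))) (Function('R')(r) = Add(Mul(6, Pow(2, -1)), Mul(3, Pow(Add(-7, Pow(r, 2)), -1))) = Add(Mul(6, Rational(1, 2)), Mul(3, Pow(Add(-7, Pow(r, 2)), -1))) = Add(3, Mul(3, Pow(Add(-7, Pow(r, 2)), -1))))
Mul(Add(Add(Mul(Mul(Function('W')(-1, 4), -4), 5), -317), 355), Function('R')(4)) = Mul(Add(Add(Mul(Mul(-5, -4), 5), -317), 355), Mul(3, Pow(Add(-7, Pow(4, 2)), -1), Add(-6, Pow(4, 2)))) = Mul(Add(Add(Mul(20, 5), -317), 355), Mul(3, Pow(Add(-7, 16), -1), Add(-6, 16))) = Mul(Add(Add(100, -317), 355), Mul(3, Pow(9, -1), 10)) = Mul(Add(-217, 355), Mul(3, Rational(1, 9), 10)) = Mul(138, Rational(10, 3)) = 460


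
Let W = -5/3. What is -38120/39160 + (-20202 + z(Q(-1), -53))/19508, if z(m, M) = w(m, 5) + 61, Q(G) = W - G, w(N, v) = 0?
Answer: -38309163/19098332 ≈ -2.0059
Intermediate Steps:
W = -5/3 (W = -5*1/3 = -5/3 ≈ -1.6667)
Q(G) = -5/3 - G
z(m, M) = 61 (z(m, M) = 0 + 61 = 61)
-38120/39160 + (-20202 + z(Q(-1), -53))/19508 = -38120/39160 + (-20202 + 61)/19508 = -38120*1/39160 - 20141*1/19508 = -953/979 - 20141/19508 = -38309163/19098332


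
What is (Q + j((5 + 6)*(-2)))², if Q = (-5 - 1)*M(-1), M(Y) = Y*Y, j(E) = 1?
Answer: 25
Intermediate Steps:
M(Y) = Y²
Q = -6 (Q = (-5 - 1)*(-1)² = -6*1 = -6)
(Q + j((5 + 6)*(-2)))² = (-6 + 1)² = (-5)² = 25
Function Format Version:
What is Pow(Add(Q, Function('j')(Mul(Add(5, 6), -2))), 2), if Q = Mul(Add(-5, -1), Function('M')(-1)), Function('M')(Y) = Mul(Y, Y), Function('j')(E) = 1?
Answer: 25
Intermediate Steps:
Function('M')(Y) = Pow(Y, 2)
Q = -6 (Q = Mul(Add(-5, -1), Pow(-1, 2)) = Mul(-6, 1) = -6)
Pow(Add(Q, Function('j')(Mul(Add(5, 6), -2))), 2) = Pow(Add(-6, 1), 2) = Pow(-5, 2) = 25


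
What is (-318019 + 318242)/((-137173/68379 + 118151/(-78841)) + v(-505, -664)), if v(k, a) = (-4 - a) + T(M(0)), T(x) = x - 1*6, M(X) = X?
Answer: 1202208328797/3506865051584 ≈ 0.34282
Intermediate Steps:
T(x) = -6 + x (T(x) = x - 6 = -6 + x)
v(k, a) = -10 - a (v(k, a) = (-4 - a) + (-6 + 0) = (-4 - a) - 6 = -10 - a)
(-318019 + 318242)/((-137173/68379 + 118151/(-78841)) + v(-505, -664)) = (-318019 + 318242)/((-137173/68379 + 118151/(-78841)) + (-10 - 1*(-664))) = 223/((-137173*1/68379 + 118151*(-1/78841)) + (-10 + 664)) = 223/((-137173/68379 - 118151/78841) + 654) = 223/(-18893903722/5391068739 + 654) = 223/(3506865051584/5391068739) = 223*(5391068739/3506865051584) = 1202208328797/3506865051584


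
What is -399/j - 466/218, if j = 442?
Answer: -146477/48178 ≈ -3.0403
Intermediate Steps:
-399/j - 466/218 = -399/442 - 466/218 = -399*1/442 - 466*1/218 = -399/442 - 233/109 = -146477/48178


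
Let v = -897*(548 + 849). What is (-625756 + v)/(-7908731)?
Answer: 1878865/7908731 ≈ 0.23757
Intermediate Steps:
v = -1253109 (v = -897*1397 = -1253109)
(-625756 + v)/(-7908731) = (-625756 - 1253109)/(-7908731) = -1878865*(-1/7908731) = 1878865/7908731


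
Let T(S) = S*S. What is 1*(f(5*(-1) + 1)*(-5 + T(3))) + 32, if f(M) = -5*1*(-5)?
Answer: 132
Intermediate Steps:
f(M) = 25 (f(M) = -5*(-5) = 25)
T(S) = S²
1*(f(5*(-1) + 1)*(-5 + T(3))) + 32 = 1*(25*(-5 + 3²)) + 32 = 1*(25*(-5 + 9)) + 32 = 1*(25*4) + 32 = 1*100 + 32 = 100 + 32 = 132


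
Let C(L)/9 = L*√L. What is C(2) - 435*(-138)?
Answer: 60030 + 18*√2 ≈ 60055.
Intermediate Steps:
C(L) = 9*L^(3/2) (C(L) = 9*(L*√L) = 9*L^(3/2))
C(2) - 435*(-138) = 9*2^(3/2) - 435*(-138) = 9*(2*√2) + 60030 = 18*√2 + 60030 = 60030 + 18*√2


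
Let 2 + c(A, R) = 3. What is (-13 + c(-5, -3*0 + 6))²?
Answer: 144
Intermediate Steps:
c(A, R) = 1 (c(A, R) = -2 + 3 = 1)
(-13 + c(-5, -3*0 + 6))² = (-13 + 1)² = (-12)² = 144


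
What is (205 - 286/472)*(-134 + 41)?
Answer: -4486041/236 ≈ -19009.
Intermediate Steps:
(205 - 286/472)*(-134 + 41) = (205 - 286*1/472)*(-93) = (205 - 143/236)*(-93) = (48237/236)*(-93) = -4486041/236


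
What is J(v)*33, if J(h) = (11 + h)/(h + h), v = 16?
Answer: 891/32 ≈ 27.844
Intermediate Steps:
J(h) = (11 + h)/(2*h) (J(h) = (11 + h)/((2*h)) = (11 + h)*(1/(2*h)) = (11 + h)/(2*h))
J(v)*33 = ((½)*(11 + 16)/16)*33 = ((½)*(1/16)*27)*33 = (27/32)*33 = 891/32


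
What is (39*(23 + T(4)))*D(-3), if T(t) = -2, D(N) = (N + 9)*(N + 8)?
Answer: 24570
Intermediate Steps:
D(N) = (8 + N)*(9 + N) (D(N) = (9 + N)*(8 + N) = (8 + N)*(9 + N))
(39*(23 + T(4)))*D(-3) = (39*(23 - 2))*(72 + (-3)**2 + 17*(-3)) = (39*21)*(72 + 9 - 51) = 819*30 = 24570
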